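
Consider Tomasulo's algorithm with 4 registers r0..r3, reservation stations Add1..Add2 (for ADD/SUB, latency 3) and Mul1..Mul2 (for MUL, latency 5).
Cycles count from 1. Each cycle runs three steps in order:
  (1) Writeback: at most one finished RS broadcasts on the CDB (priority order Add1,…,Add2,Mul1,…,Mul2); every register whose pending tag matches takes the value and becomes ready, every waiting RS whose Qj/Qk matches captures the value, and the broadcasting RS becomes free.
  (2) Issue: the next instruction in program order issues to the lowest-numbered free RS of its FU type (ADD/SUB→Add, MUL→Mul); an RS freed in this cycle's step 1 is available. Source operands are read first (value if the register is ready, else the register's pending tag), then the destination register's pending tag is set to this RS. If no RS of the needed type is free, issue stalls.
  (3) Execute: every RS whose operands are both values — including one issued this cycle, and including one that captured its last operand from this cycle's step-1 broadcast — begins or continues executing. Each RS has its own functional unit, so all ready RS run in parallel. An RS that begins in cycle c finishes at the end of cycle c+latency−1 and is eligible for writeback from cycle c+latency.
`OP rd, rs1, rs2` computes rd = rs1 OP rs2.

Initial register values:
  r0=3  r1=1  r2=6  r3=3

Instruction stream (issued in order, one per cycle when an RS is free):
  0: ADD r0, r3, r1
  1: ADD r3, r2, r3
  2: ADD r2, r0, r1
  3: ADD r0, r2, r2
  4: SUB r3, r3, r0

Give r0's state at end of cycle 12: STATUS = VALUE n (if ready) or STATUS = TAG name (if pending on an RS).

  c1: issue ADD r0<-Add1  regs: r0:Add1,r1:1,r2:6,r3:3
  c2: issue ADD r3<-Add2  regs: r0:Add1,r1:1,r2:6,r3:Add2
  c3: stall  regs: r0:Add1,r1:1,r2:6,r3:Add2
  c4: CDB Add1=4; issue ADD r2<-Add1  regs: r0:4,r1:1,r2:Add1,r3:Add2
  c5: CDB Add2=9; issue ADD r0<-Add2  regs: r0:Add2,r1:1,r2:Add1,r3:9
  c6: stall  regs: r0:Add2,r1:1,r2:Add1,r3:9
  c7: CDB Add1=5; issue SUB r3<-Add1  regs: r0:Add2,r1:1,r2:5,r3:Add1
  c8: -  regs: r0:Add2,r1:1,r2:5,r3:Add1
  c9: -  regs: r0:Add2,r1:1,r2:5,r3:Add1
  c10: CDB Add2=10  regs: r0:10,r1:1,r2:5,r3:Add1
  c11: -  regs: r0:10,r1:1,r2:5,r3:Add1
  c12: -  regs: r0:10,r1:1,r2:5,r3:Add1

STATUS = VALUE 10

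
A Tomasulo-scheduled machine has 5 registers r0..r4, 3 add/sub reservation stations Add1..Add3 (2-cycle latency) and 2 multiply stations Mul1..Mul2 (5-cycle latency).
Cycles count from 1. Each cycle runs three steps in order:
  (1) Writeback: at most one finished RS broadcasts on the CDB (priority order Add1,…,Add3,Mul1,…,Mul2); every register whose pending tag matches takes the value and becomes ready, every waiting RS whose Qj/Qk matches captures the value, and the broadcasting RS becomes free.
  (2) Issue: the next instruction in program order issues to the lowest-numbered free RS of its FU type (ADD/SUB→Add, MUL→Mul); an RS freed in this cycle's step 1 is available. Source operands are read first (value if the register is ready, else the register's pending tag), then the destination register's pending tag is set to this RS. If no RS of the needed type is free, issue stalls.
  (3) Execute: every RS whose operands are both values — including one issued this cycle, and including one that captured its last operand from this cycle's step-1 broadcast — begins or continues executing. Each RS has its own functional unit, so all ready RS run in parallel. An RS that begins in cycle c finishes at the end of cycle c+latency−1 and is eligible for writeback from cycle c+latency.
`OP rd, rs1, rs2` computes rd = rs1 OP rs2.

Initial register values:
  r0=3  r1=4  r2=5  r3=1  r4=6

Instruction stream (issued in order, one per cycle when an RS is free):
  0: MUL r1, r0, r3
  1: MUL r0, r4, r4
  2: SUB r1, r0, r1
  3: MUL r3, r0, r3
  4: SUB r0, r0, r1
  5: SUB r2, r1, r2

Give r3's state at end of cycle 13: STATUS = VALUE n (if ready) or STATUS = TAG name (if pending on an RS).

STATUS = VALUE 36

cycle 1: issue MUL r1<-Mul1 // r0:3,r1:Mul1,r2:5,r3:1,r4:6
cycle 2: issue MUL r0<-Mul2 // r0:Mul2,r1:Mul1,r2:5,r3:1,r4:6
cycle 3: issue SUB r1<-Add1 // r0:Mul2,r1:Add1,r2:5,r3:1,r4:6
cycle 4: stall // r0:Mul2,r1:Add1,r2:5,r3:1,r4:6
cycle 5: stall // r0:Mul2,r1:Add1,r2:5,r3:1,r4:6
cycle 6: CDB Mul1=3; issue MUL r3<-Mul1 // r0:Mul2,r1:Add1,r2:5,r3:Mul1,r4:6
cycle 7: CDB Mul2=36; issue SUB r0<-Add2 // r0:Add2,r1:Add1,r2:5,r3:Mul1,r4:6
cycle 8: issue SUB r2<-Add3 // r0:Add2,r1:Add1,r2:Add3,r3:Mul1,r4:6
cycle 9: CDB Add1=33 // r0:Add2,r1:33,r2:Add3,r3:Mul1,r4:6
cycle 10: - // r0:Add2,r1:33,r2:Add3,r3:Mul1,r4:6
cycle 11: CDB Add2=3 // r0:3,r1:33,r2:Add3,r3:Mul1,r4:6
cycle 12: CDB Add3=28 // r0:3,r1:33,r2:28,r3:Mul1,r4:6
cycle 13: CDB Mul1=36 // r0:3,r1:33,r2:28,r3:36,r4:6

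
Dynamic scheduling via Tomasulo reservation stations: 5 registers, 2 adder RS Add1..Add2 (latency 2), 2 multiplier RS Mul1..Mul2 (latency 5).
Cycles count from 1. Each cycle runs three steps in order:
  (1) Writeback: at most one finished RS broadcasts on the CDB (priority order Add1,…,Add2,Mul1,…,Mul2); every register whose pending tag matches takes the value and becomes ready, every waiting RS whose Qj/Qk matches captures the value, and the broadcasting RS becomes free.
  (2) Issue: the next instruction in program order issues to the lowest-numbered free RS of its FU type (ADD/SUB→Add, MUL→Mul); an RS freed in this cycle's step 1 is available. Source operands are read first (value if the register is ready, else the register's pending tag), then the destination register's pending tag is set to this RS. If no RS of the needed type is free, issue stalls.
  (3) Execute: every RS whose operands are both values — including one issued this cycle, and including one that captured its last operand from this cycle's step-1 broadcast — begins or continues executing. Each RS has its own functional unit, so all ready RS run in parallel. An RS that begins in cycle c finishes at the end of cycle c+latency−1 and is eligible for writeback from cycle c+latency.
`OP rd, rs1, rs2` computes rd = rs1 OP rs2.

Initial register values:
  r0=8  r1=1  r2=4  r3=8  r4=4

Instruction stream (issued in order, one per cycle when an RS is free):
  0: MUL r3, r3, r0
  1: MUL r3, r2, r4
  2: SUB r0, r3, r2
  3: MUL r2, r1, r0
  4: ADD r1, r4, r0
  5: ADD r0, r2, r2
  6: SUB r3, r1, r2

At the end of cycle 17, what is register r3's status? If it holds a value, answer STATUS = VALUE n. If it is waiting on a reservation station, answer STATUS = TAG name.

STATUS = VALUE 4

cycle 1: issue MUL r3<-Mul1 // r0:8,r1:1,r2:4,r3:Mul1,r4:4
cycle 2: issue MUL r3<-Mul2 // r0:8,r1:1,r2:4,r3:Mul2,r4:4
cycle 3: issue SUB r0<-Add1 // r0:Add1,r1:1,r2:4,r3:Mul2,r4:4
cycle 4: stall // r0:Add1,r1:1,r2:4,r3:Mul2,r4:4
cycle 5: stall // r0:Add1,r1:1,r2:4,r3:Mul2,r4:4
cycle 6: CDB Mul1=64; issue MUL r2<-Mul1 // r0:Add1,r1:1,r2:Mul1,r3:Mul2,r4:4
cycle 7: CDB Mul2=16; issue ADD r1<-Add2 // r0:Add1,r1:Add2,r2:Mul1,r3:16,r4:4
cycle 8: stall // r0:Add1,r1:Add2,r2:Mul1,r3:16,r4:4
cycle 9: CDB Add1=12; issue ADD r0<-Add1 // r0:Add1,r1:Add2,r2:Mul1,r3:16,r4:4
cycle 10: stall // r0:Add1,r1:Add2,r2:Mul1,r3:16,r4:4
cycle 11: CDB Add2=16; issue SUB r3<-Add2 // r0:Add1,r1:16,r2:Mul1,r3:Add2,r4:4
cycle 12: - // r0:Add1,r1:16,r2:Mul1,r3:Add2,r4:4
cycle 13: - // r0:Add1,r1:16,r2:Mul1,r3:Add2,r4:4
cycle 14: CDB Mul1=12 // r0:Add1,r1:16,r2:12,r3:Add2,r4:4
cycle 15: - // r0:Add1,r1:16,r2:12,r3:Add2,r4:4
cycle 16: CDB Add1=24 // r0:24,r1:16,r2:12,r3:Add2,r4:4
cycle 17: CDB Add2=4 // r0:24,r1:16,r2:12,r3:4,r4:4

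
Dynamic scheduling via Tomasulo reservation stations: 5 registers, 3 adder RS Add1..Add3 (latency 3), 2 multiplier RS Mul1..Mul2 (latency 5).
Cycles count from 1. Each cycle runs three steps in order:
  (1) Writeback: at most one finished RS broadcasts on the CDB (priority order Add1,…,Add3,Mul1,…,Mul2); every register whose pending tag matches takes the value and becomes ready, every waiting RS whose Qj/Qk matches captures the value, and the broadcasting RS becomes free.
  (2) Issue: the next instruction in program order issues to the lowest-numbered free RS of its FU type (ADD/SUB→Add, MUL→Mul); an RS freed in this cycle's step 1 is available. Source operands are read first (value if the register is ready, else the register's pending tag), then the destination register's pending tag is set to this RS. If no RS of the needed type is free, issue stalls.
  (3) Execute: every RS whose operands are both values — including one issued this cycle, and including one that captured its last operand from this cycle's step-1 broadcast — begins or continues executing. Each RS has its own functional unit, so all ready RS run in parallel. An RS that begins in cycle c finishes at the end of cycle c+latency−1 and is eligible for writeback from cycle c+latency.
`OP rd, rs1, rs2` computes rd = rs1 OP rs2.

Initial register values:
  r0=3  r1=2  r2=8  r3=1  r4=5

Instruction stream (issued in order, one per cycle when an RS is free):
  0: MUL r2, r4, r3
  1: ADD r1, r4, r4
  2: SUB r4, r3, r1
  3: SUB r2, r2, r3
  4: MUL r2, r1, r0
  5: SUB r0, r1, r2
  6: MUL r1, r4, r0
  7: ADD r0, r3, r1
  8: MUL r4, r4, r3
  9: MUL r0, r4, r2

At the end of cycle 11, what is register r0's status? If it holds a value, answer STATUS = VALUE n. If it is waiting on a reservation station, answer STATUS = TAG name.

c1: issue MUL r2<-Mul1 | r0:3,r1:2,r2:Mul1,r3:1,r4:5
c2: issue ADD r1<-Add1 | r0:3,r1:Add1,r2:Mul1,r3:1,r4:5
c3: issue SUB r4<-Add2 | r0:3,r1:Add1,r2:Mul1,r3:1,r4:Add2
c4: issue SUB r2<-Add3 | r0:3,r1:Add1,r2:Add3,r3:1,r4:Add2
c5: CDB Add1=10; issue MUL r2<-Mul2 | r0:3,r1:10,r2:Mul2,r3:1,r4:Add2
c6: CDB Mul1=5; issue SUB r0<-Add1 | r0:Add1,r1:10,r2:Mul2,r3:1,r4:Add2
c7: issue MUL r1<-Mul1 | r0:Add1,r1:Mul1,r2:Mul2,r3:1,r4:Add2
c8: CDB Add2=-9; issue ADD r0<-Add2 | r0:Add2,r1:Mul1,r2:Mul2,r3:1,r4:-9
c9: CDB Add3=4; stall | r0:Add2,r1:Mul1,r2:Mul2,r3:1,r4:-9
c10: CDB Mul2=30; issue MUL r4<-Mul2 | r0:Add2,r1:Mul1,r2:30,r3:1,r4:Mul2
c11: stall | r0:Add2,r1:Mul1,r2:30,r3:1,r4:Mul2

STATUS = TAG Add2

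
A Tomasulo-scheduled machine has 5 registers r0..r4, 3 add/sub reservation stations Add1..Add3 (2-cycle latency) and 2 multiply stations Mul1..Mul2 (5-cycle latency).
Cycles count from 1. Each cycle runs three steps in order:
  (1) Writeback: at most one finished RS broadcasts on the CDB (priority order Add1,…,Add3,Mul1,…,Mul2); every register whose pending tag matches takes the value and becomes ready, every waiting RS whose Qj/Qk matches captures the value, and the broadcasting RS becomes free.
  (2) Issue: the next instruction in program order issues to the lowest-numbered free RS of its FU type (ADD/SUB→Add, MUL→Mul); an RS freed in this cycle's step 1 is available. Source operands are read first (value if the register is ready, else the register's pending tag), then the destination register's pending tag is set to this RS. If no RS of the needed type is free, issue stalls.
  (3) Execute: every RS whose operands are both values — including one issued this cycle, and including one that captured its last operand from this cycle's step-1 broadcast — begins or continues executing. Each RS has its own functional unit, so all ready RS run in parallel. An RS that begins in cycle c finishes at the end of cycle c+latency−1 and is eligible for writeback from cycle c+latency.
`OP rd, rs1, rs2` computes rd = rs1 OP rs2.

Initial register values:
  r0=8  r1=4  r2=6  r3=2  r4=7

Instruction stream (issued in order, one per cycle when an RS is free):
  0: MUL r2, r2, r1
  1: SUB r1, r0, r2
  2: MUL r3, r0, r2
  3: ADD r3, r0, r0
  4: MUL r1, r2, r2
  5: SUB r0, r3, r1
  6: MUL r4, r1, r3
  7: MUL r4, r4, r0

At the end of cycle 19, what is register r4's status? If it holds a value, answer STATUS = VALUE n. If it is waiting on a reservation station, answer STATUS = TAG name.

cycle 1: issue MUL r2<-Mul1 // r0:8,r1:4,r2:Mul1,r3:2,r4:7
cycle 2: issue SUB r1<-Add1 // r0:8,r1:Add1,r2:Mul1,r3:2,r4:7
cycle 3: issue MUL r3<-Mul2 // r0:8,r1:Add1,r2:Mul1,r3:Mul2,r4:7
cycle 4: issue ADD r3<-Add2 // r0:8,r1:Add1,r2:Mul1,r3:Add2,r4:7
cycle 5: stall // r0:8,r1:Add1,r2:Mul1,r3:Add2,r4:7
cycle 6: CDB Add2=16; stall // r0:8,r1:Add1,r2:Mul1,r3:16,r4:7
cycle 7: CDB Mul1=24; issue MUL r1<-Mul1 // r0:8,r1:Mul1,r2:24,r3:16,r4:7
cycle 8: issue SUB r0<-Add2 // r0:Add2,r1:Mul1,r2:24,r3:16,r4:7
cycle 9: CDB Add1=-16; stall // r0:Add2,r1:Mul1,r2:24,r3:16,r4:7
cycle 10: stall // r0:Add2,r1:Mul1,r2:24,r3:16,r4:7
cycle 11: stall // r0:Add2,r1:Mul1,r2:24,r3:16,r4:7
cycle 12: CDB Mul1=576; issue MUL r4<-Mul1 // r0:Add2,r1:576,r2:24,r3:16,r4:Mul1
cycle 13: CDB Mul2=192; issue MUL r4<-Mul2 // r0:Add2,r1:576,r2:24,r3:16,r4:Mul2
cycle 14: CDB Add2=-560 // r0:-560,r1:576,r2:24,r3:16,r4:Mul2
cycle 15: - // r0:-560,r1:576,r2:24,r3:16,r4:Mul2
cycle 16: - // r0:-560,r1:576,r2:24,r3:16,r4:Mul2
cycle 17: CDB Mul1=9216 // r0:-560,r1:576,r2:24,r3:16,r4:Mul2
cycle 18: - // r0:-560,r1:576,r2:24,r3:16,r4:Mul2
cycle 19: - // r0:-560,r1:576,r2:24,r3:16,r4:Mul2

STATUS = TAG Mul2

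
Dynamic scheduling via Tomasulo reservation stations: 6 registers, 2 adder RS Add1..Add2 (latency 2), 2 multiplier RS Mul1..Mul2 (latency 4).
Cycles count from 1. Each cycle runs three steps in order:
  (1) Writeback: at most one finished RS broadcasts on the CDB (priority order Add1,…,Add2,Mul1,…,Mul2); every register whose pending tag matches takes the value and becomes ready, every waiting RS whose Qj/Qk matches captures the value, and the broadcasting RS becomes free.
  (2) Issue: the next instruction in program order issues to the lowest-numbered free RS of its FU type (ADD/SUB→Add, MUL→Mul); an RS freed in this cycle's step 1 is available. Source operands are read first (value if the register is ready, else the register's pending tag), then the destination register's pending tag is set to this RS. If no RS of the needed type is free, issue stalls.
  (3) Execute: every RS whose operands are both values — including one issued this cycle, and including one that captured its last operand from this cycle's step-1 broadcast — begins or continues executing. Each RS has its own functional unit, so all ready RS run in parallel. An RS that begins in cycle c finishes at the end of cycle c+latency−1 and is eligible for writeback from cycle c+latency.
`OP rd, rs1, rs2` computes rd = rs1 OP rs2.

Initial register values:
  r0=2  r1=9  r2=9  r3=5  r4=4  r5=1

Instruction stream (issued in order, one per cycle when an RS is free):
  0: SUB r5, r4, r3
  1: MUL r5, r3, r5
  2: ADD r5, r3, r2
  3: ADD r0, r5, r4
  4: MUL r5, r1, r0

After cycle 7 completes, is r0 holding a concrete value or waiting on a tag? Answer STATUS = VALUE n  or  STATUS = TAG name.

cycle 1: issue SUB r5<-Add1 // r0:2,r1:9,r2:9,r3:5,r4:4,r5:Add1
cycle 2: issue MUL r5<-Mul1 // r0:2,r1:9,r2:9,r3:5,r4:4,r5:Mul1
cycle 3: CDB Add1=-1; issue ADD r5<-Add1 // r0:2,r1:9,r2:9,r3:5,r4:4,r5:Add1
cycle 4: issue ADD r0<-Add2 // r0:Add2,r1:9,r2:9,r3:5,r4:4,r5:Add1
cycle 5: CDB Add1=14; issue MUL r5<-Mul2 // r0:Add2,r1:9,r2:9,r3:5,r4:4,r5:Mul2
cycle 6: - // r0:Add2,r1:9,r2:9,r3:5,r4:4,r5:Mul2
cycle 7: CDB Add2=18 // r0:18,r1:9,r2:9,r3:5,r4:4,r5:Mul2

STATUS = VALUE 18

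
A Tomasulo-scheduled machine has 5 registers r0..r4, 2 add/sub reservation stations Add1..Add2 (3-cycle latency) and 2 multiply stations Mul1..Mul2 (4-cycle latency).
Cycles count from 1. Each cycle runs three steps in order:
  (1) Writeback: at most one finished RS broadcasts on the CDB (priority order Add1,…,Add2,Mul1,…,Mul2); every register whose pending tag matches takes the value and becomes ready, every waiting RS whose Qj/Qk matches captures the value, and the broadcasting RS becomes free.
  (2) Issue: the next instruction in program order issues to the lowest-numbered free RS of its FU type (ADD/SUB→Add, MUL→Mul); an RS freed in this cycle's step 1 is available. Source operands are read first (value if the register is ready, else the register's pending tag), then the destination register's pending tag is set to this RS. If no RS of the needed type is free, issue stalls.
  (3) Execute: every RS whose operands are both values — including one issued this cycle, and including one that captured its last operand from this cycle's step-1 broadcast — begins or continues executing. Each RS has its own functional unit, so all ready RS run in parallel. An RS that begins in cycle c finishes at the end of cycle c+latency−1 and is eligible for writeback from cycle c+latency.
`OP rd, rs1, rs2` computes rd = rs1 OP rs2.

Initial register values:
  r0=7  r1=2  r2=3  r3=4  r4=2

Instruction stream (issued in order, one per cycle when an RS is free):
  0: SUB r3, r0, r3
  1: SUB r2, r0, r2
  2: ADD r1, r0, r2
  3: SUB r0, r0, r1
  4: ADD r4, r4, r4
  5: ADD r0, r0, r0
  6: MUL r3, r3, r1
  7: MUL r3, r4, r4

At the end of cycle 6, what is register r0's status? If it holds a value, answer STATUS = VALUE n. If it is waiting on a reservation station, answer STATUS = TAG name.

STATUS = TAG Add2

  c1: issue SUB r3<-Add1  regs: r0:7,r1:2,r2:3,r3:Add1,r4:2
  c2: issue SUB r2<-Add2  regs: r0:7,r1:2,r2:Add2,r3:Add1,r4:2
  c3: stall  regs: r0:7,r1:2,r2:Add2,r3:Add1,r4:2
  c4: CDB Add1=3; issue ADD r1<-Add1  regs: r0:7,r1:Add1,r2:Add2,r3:3,r4:2
  c5: CDB Add2=4; issue SUB r0<-Add2  regs: r0:Add2,r1:Add1,r2:4,r3:3,r4:2
  c6: stall  regs: r0:Add2,r1:Add1,r2:4,r3:3,r4:2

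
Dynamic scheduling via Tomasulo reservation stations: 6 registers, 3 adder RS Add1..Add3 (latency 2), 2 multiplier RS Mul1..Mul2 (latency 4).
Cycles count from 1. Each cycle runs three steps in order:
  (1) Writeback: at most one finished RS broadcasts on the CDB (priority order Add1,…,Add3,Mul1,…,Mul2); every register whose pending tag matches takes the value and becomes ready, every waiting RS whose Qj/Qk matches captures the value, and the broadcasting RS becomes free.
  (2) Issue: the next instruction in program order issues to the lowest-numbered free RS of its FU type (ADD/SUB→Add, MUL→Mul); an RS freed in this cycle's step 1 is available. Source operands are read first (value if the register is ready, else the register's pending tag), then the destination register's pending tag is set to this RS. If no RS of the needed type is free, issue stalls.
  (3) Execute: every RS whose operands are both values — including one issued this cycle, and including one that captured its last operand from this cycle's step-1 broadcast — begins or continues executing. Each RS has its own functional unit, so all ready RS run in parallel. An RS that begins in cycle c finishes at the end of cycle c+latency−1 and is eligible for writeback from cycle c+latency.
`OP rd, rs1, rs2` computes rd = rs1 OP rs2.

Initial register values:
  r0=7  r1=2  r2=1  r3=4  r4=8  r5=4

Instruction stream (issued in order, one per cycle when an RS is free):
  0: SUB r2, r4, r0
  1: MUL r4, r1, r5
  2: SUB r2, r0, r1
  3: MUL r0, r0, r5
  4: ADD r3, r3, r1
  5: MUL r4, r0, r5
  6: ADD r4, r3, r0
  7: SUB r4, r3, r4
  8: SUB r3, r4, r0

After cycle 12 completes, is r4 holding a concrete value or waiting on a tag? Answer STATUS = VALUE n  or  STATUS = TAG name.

c1: issue SUB r2<-Add1 | r0:7,r1:2,r2:Add1,r3:4,r4:8,r5:4
c2: issue MUL r4<-Mul1 | r0:7,r1:2,r2:Add1,r3:4,r4:Mul1,r5:4
c3: CDB Add1=1; issue SUB r2<-Add1 | r0:7,r1:2,r2:Add1,r3:4,r4:Mul1,r5:4
c4: issue MUL r0<-Mul2 | r0:Mul2,r1:2,r2:Add1,r3:4,r4:Mul1,r5:4
c5: CDB Add1=5; issue ADD r3<-Add1 | r0:Mul2,r1:2,r2:5,r3:Add1,r4:Mul1,r5:4
c6: CDB Mul1=8; issue MUL r4<-Mul1 | r0:Mul2,r1:2,r2:5,r3:Add1,r4:Mul1,r5:4
c7: CDB Add1=6; issue ADD r4<-Add1 | r0:Mul2,r1:2,r2:5,r3:6,r4:Add1,r5:4
c8: CDB Mul2=28; issue SUB r4<-Add2 | r0:28,r1:2,r2:5,r3:6,r4:Add2,r5:4
c9: issue SUB r3<-Add3 | r0:28,r1:2,r2:5,r3:Add3,r4:Add2,r5:4
c10: CDB Add1=34 | r0:28,r1:2,r2:5,r3:Add3,r4:Add2,r5:4
c11: - | r0:28,r1:2,r2:5,r3:Add3,r4:Add2,r5:4
c12: CDB Add2=-28 | r0:28,r1:2,r2:5,r3:Add3,r4:-28,r5:4

STATUS = VALUE -28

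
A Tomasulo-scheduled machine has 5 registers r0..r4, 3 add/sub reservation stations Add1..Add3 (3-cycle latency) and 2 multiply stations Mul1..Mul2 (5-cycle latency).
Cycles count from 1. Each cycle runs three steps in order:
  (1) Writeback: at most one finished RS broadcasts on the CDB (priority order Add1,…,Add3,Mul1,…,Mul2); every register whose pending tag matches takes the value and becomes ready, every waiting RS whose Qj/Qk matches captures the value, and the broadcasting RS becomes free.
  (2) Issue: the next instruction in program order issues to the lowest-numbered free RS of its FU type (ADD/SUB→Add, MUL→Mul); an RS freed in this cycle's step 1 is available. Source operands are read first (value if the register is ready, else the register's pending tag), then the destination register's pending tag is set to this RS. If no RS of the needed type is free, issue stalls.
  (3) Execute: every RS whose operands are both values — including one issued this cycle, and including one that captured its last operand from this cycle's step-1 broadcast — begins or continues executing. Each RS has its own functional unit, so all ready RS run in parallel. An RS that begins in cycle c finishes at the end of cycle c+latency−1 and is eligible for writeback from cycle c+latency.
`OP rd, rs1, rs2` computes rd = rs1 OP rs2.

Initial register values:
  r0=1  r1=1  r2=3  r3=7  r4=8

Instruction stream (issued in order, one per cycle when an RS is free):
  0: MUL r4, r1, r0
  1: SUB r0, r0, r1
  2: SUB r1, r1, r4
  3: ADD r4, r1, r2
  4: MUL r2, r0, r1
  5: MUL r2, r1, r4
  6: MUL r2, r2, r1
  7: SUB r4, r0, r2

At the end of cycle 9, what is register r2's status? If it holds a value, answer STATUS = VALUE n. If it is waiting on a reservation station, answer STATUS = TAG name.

  c1: issue MUL r4<-Mul1  regs: r0:1,r1:1,r2:3,r3:7,r4:Mul1
  c2: issue SUB r0<-Add1  regs: r0:Add1,r1:1,r2:3,r3:7,r4:Mul1
  c3: issue SUB r1<-Add2  regs: r0:Add1,r1:Add2,r2:3,r3:7,r4:Mul1
  c4: issue ADD r4<-Add3  regs: r0:Add1,r1:Add2,r2:3,r3:7,r4:Add3
  c5: CDB Add1=0; issue MUL r2<-Mul2  regs: r0:0,r1:Add2,r2:Mul2,r3:7,r4:Add3
  c6: CDB Mul1=1; issue MUL r2<-Mul1  regs: r0:0,r1:Add2,r2:Mul1,r3:7,r4:Add3
  c7: stall  regs: r0:0,r1:Add2,r2:Mul1,r3:7,r4:Add3
  c8: stall  regs: r0:0,r1:Add2,r2:Mul1,r3:7,r4:Add3
  c9: CDB Add2=0; stall  regs: r0:0,r1:0,r2:Mul1,r3:7,r4:Add3

STATUS = TAG Mul1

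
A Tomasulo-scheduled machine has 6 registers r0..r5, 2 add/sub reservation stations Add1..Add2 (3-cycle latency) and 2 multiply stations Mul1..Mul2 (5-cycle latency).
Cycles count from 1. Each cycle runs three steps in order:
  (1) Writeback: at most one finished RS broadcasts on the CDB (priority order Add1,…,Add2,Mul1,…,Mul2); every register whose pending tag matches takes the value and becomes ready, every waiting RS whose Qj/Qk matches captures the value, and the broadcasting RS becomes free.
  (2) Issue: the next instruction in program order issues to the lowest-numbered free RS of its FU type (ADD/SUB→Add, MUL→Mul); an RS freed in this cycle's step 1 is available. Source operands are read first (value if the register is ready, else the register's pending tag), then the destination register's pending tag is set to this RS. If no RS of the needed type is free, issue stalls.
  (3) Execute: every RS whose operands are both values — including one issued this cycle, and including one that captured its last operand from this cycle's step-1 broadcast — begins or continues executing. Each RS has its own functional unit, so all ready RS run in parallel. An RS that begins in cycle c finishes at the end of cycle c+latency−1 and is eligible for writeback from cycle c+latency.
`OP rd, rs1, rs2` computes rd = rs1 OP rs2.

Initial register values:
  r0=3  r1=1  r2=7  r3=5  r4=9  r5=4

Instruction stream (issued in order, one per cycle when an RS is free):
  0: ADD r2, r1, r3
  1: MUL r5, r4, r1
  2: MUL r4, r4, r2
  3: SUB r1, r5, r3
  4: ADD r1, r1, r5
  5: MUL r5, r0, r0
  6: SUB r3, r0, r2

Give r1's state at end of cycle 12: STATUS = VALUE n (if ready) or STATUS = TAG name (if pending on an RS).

c1: issue ADD r2<-Add1 | r0:3,r1:1,r2:Add1,r3:5,r4:9,r5:4
c2: issue MUL r5<-Mul1 | r0:3,r1:1,r2:Add1,r3:5,r4:9,r5:Mul1
c3: issue MUL r4<-Mul2 | r0:3,r1:1,r2:Add1,r3:5,r4:Mul2,r5:Mul1
c4: CDB Add1=6; issue SUB r1<-Add1 | r0:3,r1:Add1,r2:6,r3:5,r4:Mul2,r5:Mul1
c5: issue ADD r1<-Add2 | r0:3,r1:Add2,r2:6,r3:5,r4:Mul2,r5:Mul1
c6: stall | r0:3,r1:Add2,r2:6,r3:5,r4:Mul2,r5:Mul1
c7: CDB Mul1=9; issue MUL r5<-Mul1 | r0:3,r1:Add2,r2:6,r3:5,r4:Mul2,r5:Mul1
c8: stall | r0:3,r1:Add2,r2:6,r3:5,r4:Mul2,r5:Mul1
c9: CDB Mul2=54; stall | r0:3,r1:Add2,r2:6,r3:5,r4:54,r5:Mul1
c10: CDB Add1=4; issue SUB r3<-Add1 | r0:3,r1:Add2,r2:6,r3:Add1,r4:54,r5:Mul1
c11: - | r0:3,r1:Add2,r2:6,r3:Add1,r4:54,r5:Mul1
c12: CDB Mul1=9 | r0:3,r1:Add2,r2:6,r3:Add1,r4:54,r5:9

STATUS = TAG Add2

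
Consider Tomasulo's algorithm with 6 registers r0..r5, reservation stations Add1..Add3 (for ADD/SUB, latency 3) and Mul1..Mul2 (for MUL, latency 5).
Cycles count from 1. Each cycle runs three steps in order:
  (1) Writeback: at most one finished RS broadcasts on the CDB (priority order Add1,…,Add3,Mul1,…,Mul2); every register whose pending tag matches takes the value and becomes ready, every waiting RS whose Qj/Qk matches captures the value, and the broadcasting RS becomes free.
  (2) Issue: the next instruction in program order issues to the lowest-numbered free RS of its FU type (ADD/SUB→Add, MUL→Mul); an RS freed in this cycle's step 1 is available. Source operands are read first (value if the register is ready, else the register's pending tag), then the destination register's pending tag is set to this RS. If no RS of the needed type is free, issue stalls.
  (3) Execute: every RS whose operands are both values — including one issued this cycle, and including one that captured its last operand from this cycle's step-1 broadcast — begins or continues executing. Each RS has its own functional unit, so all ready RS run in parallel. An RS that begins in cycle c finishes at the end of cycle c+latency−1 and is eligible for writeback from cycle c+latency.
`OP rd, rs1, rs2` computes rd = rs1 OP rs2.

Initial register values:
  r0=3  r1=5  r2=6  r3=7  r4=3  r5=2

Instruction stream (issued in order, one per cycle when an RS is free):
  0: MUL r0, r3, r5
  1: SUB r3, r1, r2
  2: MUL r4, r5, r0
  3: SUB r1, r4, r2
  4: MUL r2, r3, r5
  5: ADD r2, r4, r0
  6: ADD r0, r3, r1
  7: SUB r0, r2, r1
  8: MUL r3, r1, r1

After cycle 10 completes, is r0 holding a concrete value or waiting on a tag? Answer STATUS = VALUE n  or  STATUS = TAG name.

c1: issue MUL r0<-Mul1 | r0:Mul1,r1:5,r2:6,r3:7,r4:3,r5:2
c2: issue SUB r3<-Add1 | r0:Mul1,r1:5,r2:6,r3:Add1,r4:3,r5:2
c3: issue MUL r4<-Mul2 | r0:Mul1,r1:5,r2:6,r3:Add1,r4:Mul2,r5:2
c4: issue SUB r1<-Add2 | r0:Mul1,r1:Add2,r2:6,r3:Add1,r4:Mul2,r5:2
c5: CDB Add1=-1; stall | r0:Mul1,r1:Add2,r2:6,r3:-1,r4:Mul2,r5:2
c6: CDB Mul1=14; issue MUL r2<-Mul1 | r0:14,r1:Add2,r2:Mul1,r3:-1,r4:Mul2,r5:2
c7: issue ADD r2<-Add1 | r0:14,r1:Add2,r2:Add1,r3:-1,r4:Mul2,r5:2
c8: issue ADD r0<-Add3 | r0:Add3,r1:Add2,r2:Add1,r3:-1,r4:Mul2,r5:2
c9: stall | r0:Add3,r1:Add2,r2:Add1,r3:-1,r4:Mul2,r5:2
c10: stall | r0:Add3,r1:Add2,r2:Add1,r3:-1,r4:Mul2,r5:2

STATUS = TAG Add3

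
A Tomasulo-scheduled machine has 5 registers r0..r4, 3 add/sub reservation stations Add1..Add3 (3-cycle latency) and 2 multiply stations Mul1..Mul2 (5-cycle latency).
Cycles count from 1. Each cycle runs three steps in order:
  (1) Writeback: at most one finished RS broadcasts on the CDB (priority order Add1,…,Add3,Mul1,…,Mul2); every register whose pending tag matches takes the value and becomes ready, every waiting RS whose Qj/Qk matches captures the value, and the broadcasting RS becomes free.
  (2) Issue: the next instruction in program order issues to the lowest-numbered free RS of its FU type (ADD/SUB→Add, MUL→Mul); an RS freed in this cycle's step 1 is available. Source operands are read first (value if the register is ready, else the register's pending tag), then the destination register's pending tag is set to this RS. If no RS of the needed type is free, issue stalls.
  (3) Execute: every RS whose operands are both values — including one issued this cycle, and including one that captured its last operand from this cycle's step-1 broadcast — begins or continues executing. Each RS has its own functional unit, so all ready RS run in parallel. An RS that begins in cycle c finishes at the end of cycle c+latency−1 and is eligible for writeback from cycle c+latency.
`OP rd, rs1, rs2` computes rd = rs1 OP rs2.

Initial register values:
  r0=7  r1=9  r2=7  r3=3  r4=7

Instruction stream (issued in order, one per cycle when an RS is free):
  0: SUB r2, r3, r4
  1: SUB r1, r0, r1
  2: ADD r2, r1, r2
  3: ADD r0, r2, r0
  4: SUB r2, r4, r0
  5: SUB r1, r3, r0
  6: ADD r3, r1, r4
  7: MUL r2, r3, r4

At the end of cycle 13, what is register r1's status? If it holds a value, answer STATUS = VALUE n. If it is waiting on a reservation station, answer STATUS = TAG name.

  c1: issue SUB r2<-Add1  regs: r0:7,r1:9,r2:Add1,r3:3,r4:7
  c2: issue SUB r1<-Add2  regs: r0:7,r1:Add2,r2:Add1,r3:3,r4:7
  c3: issue ADD r2<-Add3  regs: r0:7,r1:Add2,r2:Add3,r3:3,r4:7
  c4: CDB Add1=-4; issue ADD r0<-Add1  regs: r0:Add1,r1:Add2,r2:Add3,r3:3,r4:7
  c5: CDB Add2=-2; issue SUB r2<-Add2  regs: r0:Add1,r1:-2,r2:Add2,r3:3,r4:7
  c6: stall  regs: r0:Add1,r1:-2,r2:Add2,r3:3,r4:7
  c7: stall  regs: r0:Add1,r1:-2,r2:Add2,r3:3,r4:7
  c8: CDB Add3=-6; issue SUB r1<-Add3  regs: r0:Add1,r1:Add3,r2:Add2,r3:3,r4:7
  c9: stall  regs: r0:Add1,r1:Add3,r2:Add2,r3:3,r4:7
  c10: stall  regs: r0:Add1,r1:Add3,r2:Add2,r3:3,r4:7
  c11: CDB Add1=1; issue ADD r3<-Add1  regs: r0:1,r1:Add3,r2:Add2,r3:Add1,r4:7
  c12: issue MUL r2<-Mul1  regs: r0:1,r1:Add3,r2:Mul1,r3:Add1,r4:7
  c13: -  regs: r0:1,r1:Add3,r2:Mul1,r3:Add1,r4:7

STATUS = TAG Add3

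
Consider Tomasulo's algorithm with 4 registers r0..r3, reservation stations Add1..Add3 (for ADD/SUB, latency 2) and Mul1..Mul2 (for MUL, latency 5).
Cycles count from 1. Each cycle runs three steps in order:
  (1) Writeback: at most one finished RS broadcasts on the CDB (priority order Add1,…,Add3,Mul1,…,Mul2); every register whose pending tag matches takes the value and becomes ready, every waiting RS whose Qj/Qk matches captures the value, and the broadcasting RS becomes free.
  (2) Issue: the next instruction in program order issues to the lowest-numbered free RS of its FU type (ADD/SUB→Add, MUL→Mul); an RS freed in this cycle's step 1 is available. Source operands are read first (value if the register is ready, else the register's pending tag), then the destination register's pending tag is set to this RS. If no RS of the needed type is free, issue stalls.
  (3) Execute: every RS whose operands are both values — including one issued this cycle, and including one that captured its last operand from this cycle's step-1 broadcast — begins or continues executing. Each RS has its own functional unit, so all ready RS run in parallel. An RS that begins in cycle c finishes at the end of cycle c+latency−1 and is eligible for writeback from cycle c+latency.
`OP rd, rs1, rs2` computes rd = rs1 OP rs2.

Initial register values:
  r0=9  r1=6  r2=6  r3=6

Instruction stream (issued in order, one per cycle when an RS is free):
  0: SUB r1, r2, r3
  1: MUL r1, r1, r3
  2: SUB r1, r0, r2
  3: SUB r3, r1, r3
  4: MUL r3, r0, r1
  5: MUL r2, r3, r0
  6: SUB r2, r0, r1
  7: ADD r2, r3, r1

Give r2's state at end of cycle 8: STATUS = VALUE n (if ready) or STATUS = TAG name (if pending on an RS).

STATUS = TAG Mul1

cycle 1: issue SUB r1<-Add1 // r0:9,r1:Add1,r2:6,r3:6
cycle 2: issue MUL r1<-Mul1 // r0:9,r1:Mul1,r2:6,r3:6
cycle 3: CDB Add1=0; issue SUB r1<-Add1 // r0:9,r1:Add1,r2:6,r3:6
cycle 4: issue SUB r3<-Add2 // r0:9,r1:Add1,r2:6,r3:Add2
cycle 5: CDB Add1=3; issue MUL r3<-Mul2 // r0:9,r1:3,r2:6,r3:Mul2
cycle 6: stall // r0:9,r1:3,r2:6,r3:Mul2
cycle 7: CDB Add2=-3; stall // r0:9,r1:3,r2:6,r3:Mul2
cycle 8: CDB Mul1=0; issue MUL r2<-Mul1 // r0:9,r1:3,r2:Mul1,r3:Mul2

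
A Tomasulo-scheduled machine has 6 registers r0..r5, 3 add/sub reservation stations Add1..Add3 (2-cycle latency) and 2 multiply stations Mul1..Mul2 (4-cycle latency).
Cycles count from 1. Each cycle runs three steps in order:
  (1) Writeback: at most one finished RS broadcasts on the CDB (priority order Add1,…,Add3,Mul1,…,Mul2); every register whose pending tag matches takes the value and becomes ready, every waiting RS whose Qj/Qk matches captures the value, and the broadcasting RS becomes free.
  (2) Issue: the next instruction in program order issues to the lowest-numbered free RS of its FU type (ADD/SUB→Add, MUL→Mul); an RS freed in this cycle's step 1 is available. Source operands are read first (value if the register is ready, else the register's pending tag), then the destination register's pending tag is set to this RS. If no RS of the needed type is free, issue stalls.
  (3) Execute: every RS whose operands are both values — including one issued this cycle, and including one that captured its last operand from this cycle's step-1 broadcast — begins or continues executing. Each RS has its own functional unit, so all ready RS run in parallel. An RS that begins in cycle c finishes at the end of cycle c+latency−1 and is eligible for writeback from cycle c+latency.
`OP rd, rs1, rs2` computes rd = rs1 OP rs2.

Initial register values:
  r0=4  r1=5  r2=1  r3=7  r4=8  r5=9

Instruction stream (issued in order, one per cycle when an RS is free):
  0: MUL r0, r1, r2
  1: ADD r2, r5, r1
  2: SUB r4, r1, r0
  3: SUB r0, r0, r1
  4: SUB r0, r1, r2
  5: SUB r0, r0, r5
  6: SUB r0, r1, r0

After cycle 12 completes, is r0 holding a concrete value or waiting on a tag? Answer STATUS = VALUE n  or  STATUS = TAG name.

c1: issue MUL r0<-Mul1 | r0:Mul1,r1:5,r2:1,r3:7,r4:8,r5:9
c2: issue ADD r2<-Add1 | r0:Mul1,r1:5,r2:Add1,r3:7,r4:8,r5:9
c3: issue SUB r4<-Add2 | r0:Mul1,r1:5,r2:Add1,r3:7,r4:Add2,r5:9
c4: CDB Add1=14; issue SUB r0<-Add1 | r0:Add1,r1:5,r2:14,r3:7,r4:Add2,r5:9
c5: CDB Mul1=5; issue SUB r0<-Add3 | r0:Add3,r1:5,r2:14,r3:7,r4:Add2,r5:9
c6: stall | r0:Add3,r1:5,r2:14,r3:7,r4:Add2,r5:9
c7: CDB Add1=0; issue SUB r0<-Add1 | r0:Add1,r1:5,r2:14,r3:7,r4:Add2,r5:9
c8: CDB Add2=0; issue SUB r0<-Add2 | r0:Add2,r1:5,r2:14,r3:7,r4:0,r5:9
c9: CDB Add3=-9 | r0:Add2,r1:5,r2:14,r3:7,r4:0,r5:9
c10: - | r0:Add2,r1:5,r2:14,r3:7,r4:0,r5:9
c11: CDB Add1=-18 | r0:Add2,r1:5,r2:14,r3:7,r4:0,r5:9
c12: - | r0:Add2,r1:5,r2:14,r3:7,r4:0,r5:9

STATUS = TAG Add2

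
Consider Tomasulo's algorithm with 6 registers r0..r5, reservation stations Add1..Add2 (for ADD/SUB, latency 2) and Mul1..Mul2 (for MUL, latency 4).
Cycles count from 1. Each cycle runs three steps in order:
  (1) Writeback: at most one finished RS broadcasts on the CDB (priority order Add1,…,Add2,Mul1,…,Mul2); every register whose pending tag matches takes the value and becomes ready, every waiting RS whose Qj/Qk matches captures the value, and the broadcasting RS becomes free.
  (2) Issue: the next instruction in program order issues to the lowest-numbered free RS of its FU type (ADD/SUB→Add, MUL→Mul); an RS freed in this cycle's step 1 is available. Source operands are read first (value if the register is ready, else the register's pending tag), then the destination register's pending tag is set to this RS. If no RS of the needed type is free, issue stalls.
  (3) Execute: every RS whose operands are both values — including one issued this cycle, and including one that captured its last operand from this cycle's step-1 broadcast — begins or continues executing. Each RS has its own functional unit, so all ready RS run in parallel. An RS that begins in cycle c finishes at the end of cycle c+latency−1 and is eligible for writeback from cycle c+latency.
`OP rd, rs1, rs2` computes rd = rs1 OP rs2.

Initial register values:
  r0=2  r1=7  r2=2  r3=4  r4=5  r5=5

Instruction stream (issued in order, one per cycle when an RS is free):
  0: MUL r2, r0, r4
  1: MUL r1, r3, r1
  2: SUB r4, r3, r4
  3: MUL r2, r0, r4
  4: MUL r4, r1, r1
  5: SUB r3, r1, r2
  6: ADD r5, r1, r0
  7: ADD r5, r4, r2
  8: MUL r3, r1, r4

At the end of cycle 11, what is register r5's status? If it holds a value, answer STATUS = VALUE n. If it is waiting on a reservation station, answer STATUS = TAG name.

STATUS = TAG Add2

c1: issue MUL r2<-Mul1 | r0:2,r1:7,r2:Mul1,r3:4,r4:5,r5:5
c2: issue MUL r1<-Mul2 | r0:2,r1:Mul2,r2:Mul1,r3:4,r4:5,r5:5
c3: issue SUB r4<-Add1 | r0:2,r1:Mul2,r2:Mul1,r3:4,r4:Add1,r5:5
c4: stall | r0:2,r1:Mul2,r2:Mul1,r3:4,r4:Add1,r5:5
c5: CDB Add1=-1; stall | r0:2,r1:Mul2,r2:Mul1,r3:4,r4:-1,r5:5
c6: CDB Mul1=10; issue MUL r2<-Mul1 | r0:2,r1:Mul2,r2:Mul1,r3:4,r4:-1,r5:5
c7: CDB Mul2=28; issue MUL r4<-Mul2 | r0:2,r1:28,r2:Mul1,r3:4,r4:Mul2,r5:5
c8: issue SUB r3<-Add1 | r0:2,r1:28,r2:Mul1,r3:Add1,r4:Mul2,r5:5
c9: issue ADD r5<-Add2 | r0:2,r1:28,r2:Mul1,r3:Add1,r4:Mul2,r5:Add2
c10: CDB Mul1=-2; stall | r0:2,r1:28,r2:-2,r3:Add1,r4:Mul2,r5:Add2
c11: CDB Add2=30; issue ADD r5<-Add2 | r0:2,r1:28,r2:-2,r3:Add1,r4:Mul2,r5:Add2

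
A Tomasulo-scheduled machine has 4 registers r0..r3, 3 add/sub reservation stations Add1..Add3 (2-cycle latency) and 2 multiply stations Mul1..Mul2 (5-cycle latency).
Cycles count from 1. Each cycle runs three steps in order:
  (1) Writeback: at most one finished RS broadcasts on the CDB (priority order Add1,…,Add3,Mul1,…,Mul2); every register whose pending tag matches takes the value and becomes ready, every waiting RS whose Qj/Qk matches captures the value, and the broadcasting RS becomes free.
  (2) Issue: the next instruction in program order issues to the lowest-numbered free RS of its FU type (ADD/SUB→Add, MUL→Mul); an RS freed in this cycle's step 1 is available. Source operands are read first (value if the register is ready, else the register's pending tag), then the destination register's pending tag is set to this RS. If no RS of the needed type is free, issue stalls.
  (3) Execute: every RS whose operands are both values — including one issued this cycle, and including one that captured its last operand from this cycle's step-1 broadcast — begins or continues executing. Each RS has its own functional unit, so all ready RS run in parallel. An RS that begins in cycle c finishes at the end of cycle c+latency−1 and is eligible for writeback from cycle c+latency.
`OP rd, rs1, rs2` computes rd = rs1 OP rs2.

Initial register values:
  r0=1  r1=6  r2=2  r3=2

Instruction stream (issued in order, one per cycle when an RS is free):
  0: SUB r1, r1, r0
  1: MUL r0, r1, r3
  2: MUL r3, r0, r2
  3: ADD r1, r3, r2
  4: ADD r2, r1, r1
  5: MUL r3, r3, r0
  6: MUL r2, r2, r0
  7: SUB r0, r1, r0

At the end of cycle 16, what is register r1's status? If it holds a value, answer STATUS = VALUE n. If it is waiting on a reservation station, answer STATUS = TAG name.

  c1: issue SUB r1<-Add1  regs: r0:1,r1:Add1,r2:2,r3:2
  c2: issue MUL r0<-Mul1  regs: r0:Mul1,r1:Add1,r2:2,r3:2
  c3: CDB Add1=5; issue MUL r3<-Mul2  regs: r0:Mul1,r1:5,r2:2,r3:Mul2
  c4: issue ADD r1<-Add1  regs: r0:Mul1,r1:Add1,r2:2,r3:Mul2
  c5: issue ADD r2<-Add2  regs: r0:Mul1,r1:Add1,r2:Add2,r3:Mul2
  c6: stall  regs: r0:Mul1,r1:Add1,r2:Add2,r3:Mul2
  c7: stall  regs: r0:Mul1,r1:Add1,r2:Add2,r3:Mul2
  c8: CDB Mul1=10; issue MUL r3<-Mul1  regs: r0:10,r1:Add1,r2:Add2,r3:Mul1
  c9: stall  regs: r0:10,r1:Add1,r2:Add2,r3:Mul1
  c10: stall  regs: r0:10,r1:Add1,r2:Add2,r3:Mul1
  c11: stall  regs: r0:10,r1:Add1,r2:Add2,r3:Mul1
  c12: stall  regs: r0:10,r1:Add1,r2:Add2,r3:Mul1
  c13: CDB Mul2=20; issue MUL r2<-Mul2  regs: r0:10,r1:Add1,r2:Mul2,r3:Mul1
  c14: issue SUB r0<-Add3  regs: r0:Add3,r1:Add1,r2:Mul2,r3:Mul1
  c15: CDB Add1=22  regs: r0:Add3,r1:22,r2:Mul2,r3:Mul1
  c16: -  regs: r0:Add3,r1:22,r2:Mul2,r3:Mul1

STATUS = VALUE 22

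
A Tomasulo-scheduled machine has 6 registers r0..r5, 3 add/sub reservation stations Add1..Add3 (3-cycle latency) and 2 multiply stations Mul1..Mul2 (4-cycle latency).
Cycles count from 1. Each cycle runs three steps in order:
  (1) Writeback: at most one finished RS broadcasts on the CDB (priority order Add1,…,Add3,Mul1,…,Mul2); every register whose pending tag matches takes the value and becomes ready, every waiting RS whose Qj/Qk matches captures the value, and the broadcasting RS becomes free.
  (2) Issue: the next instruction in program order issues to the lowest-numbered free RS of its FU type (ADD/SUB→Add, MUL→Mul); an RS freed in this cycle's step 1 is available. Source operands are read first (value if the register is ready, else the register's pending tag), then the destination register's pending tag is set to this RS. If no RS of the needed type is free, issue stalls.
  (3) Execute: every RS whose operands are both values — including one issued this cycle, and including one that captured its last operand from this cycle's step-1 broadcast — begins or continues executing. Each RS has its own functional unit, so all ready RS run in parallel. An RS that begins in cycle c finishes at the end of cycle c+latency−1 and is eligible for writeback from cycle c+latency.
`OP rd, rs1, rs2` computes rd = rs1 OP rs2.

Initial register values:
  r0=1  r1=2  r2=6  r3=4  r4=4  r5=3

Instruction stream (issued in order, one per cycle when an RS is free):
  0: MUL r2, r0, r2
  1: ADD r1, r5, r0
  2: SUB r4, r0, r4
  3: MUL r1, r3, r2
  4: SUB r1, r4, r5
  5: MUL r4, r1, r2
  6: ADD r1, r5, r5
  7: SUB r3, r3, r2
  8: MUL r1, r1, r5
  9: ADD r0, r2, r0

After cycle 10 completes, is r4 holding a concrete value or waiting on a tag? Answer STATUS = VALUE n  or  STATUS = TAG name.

STATUS = TAG Mul1

  c1: issue MUL r2<-Mul1  regs: r0:1,r1:2,r2:Mul1,r3:4,r4:4,r5:3
  c2: issue ADD r1<-Add1  regs: r0:1,r1:Add1,r2:Mul1,r3:4,r4:4,r5:3
  c3: issue SUB r4<-Add2  regs: r0:1,r1:Add1,r2:Mul1,r3:4,r4:Add2,r5:3
  c4: issue MUL r1<-Mul2  regs: r0:1,r1:Mul2,r2:Mul1,r3:4,r4:Add2,r5:3
  c5: CDB Add1=4; issue SUB r1<-Add1  regs: r0:1,r1:Add1,r2:Mul1,r3:4,r4:Add2,r5:3
  c6: CDB Add2=-3; stall  regs: r0:1,r1:Add1,r2:Mul1,r3:4,r4:-3,r5:3
  c7: CDB Mul1=6; issue MUL r4<-Mul1  regs: r0:1,r1:Add1,r2:6,r3:4,r4:Mul1,r5:3
  c8: issue ADD r1<-Add2  regs: r0:1,r1:Add2,r2:6,r3:4,r4:Mul1,r5:3
  c9: CDB Add1=-6; issue SUB r3<-Add1  regs: r0:1,r1:Add2,r2:6,r3:Add1,r4:Mul1,r5:3
  c10: stall  regs: r0:1,r1:Add2,r2:6,r3:Add1,r4:Mul1,r5:3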